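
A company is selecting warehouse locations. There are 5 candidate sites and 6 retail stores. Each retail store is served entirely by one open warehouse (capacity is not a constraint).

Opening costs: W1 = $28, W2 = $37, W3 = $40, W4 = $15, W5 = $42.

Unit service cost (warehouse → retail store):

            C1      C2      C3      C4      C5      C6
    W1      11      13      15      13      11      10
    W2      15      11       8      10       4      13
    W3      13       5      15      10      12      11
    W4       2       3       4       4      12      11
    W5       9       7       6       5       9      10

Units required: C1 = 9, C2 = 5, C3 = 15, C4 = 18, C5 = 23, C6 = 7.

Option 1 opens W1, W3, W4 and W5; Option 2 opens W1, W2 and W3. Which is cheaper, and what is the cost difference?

Option 1 is cheaper by 124.

Option 1: {W1, W3, W4, W5}: C1→W4 2·9=18, C2→W4 3·5=15, C3→W4 4·15=60, C4→W4 4·18=72, C5→W5 9·23=207, C6→W1 10·7=70. Service 442; fixed 125; total 567.
Option 2: {W1, W2, W3}: C1→W1 11·9=99, C2→W3 5·5=25, C3→W2 8·15=120, C4→W2 10·18=180, C5→W2 4·23=92, C6→W1 10·7=70. Service 586; fixed 105; total 691.
Difference: |567 − 691| = 124.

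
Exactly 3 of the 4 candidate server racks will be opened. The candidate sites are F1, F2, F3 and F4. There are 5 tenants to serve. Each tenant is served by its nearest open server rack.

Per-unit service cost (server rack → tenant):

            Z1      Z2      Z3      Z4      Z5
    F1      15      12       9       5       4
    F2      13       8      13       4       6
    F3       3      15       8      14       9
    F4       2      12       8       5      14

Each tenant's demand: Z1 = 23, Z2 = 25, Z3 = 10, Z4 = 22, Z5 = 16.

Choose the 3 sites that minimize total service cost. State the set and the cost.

Choose F1, F2 and F4; total service cost 478.

With exactly 3 open, each tenant uses its cheapest among the chosen.
{F1, F2, F4}: Z1→F4 2·23=46, Z2→F2 8·25=200, Z3→F4 8·10=80, Z4→F2 4·22=88, Z5→F1 4·16=64. Service cost 478.
{F1, F2, F3}: service cost 501
{F2, F3, F4}: service cost 510
Among all 4 size-3 choices, {F1, F2, F4} is lowest.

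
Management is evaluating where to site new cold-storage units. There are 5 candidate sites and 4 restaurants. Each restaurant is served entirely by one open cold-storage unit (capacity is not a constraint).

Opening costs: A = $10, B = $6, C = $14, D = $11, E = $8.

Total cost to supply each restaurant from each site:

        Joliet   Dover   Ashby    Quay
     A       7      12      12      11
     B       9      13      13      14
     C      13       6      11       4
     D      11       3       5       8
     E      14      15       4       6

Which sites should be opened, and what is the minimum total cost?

For any fixed open set, each restaurant goes to its cheapest open site; total = fixed + service.
{D}: Joliet→D 11, Dover→D 3, Ashby→D 5, Quay→D 8. Service 27; fixed 11; total 38.
{B, D}: Joliet→B 9, Dover→D 3, Ashby→D 5, Quay→D 8. Service 25; fixed 17; total 42.
{D, E}: Joliet→D 11, Dover→D 3, Ashby→E 4, Quay→E 6. Service 24; fixed 19; total 43.
{A, B, C, D, E}: Joliet→A 7, Dover→D 3, Ashby→E 4, Quay→C 4. Service 18; fixed 49; total 67.
No other subset beats 38.

Open D only; minimum total cost 38.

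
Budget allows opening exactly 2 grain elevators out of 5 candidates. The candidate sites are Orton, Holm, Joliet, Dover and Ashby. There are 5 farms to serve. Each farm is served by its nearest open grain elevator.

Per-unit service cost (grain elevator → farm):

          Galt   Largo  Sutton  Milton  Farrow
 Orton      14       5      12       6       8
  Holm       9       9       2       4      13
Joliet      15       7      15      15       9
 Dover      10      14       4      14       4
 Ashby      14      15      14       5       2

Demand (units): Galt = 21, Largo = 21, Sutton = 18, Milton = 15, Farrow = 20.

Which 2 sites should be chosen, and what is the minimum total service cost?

With exactly 2 open, each farm uses its cheapest among the chosen.
{Holm, Ashby}: Galt→Holm 9·21=189, Largo→Holm 9·21=189, Sutton→Holm 2·18=36, Milton→Holm 4·15=60, Farrow→Ashby 2·20=40. Service cost 514.
{Orton, Holm}: service cost 550
{Holm, Dover}: service cost 554
Among all 10 size-2 choices, {Holm, Ashby} is lowest.

Choose Holm and Ashby; total service cost 514.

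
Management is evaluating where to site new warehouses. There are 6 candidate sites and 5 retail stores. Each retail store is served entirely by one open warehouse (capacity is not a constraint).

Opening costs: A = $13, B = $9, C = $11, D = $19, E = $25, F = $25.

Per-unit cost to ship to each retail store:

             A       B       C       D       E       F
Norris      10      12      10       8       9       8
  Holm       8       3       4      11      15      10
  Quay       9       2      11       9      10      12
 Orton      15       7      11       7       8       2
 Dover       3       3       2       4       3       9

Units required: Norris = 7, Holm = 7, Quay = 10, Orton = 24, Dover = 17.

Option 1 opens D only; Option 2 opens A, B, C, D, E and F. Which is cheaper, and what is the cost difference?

Option 1: {D}: Norris→D 8·7=56, Holm→D 11·7=77, Quay→D 9·10=90, Orton→D 7·24=168, Dover→D 4·17=68. Service 459; fixed 19; total 478.
Option 2: {A, B, C, D, E, F}: Norris→D 8·7=56, Holm→B 3·7=21, Quay→B 2·10=20, Orton→F 2·24=48, Dover→C 2·17=34. Service 179; fixed 102; total 281.
Difference: |478 − 281| = 197.

Option 2 is cheaper by 197.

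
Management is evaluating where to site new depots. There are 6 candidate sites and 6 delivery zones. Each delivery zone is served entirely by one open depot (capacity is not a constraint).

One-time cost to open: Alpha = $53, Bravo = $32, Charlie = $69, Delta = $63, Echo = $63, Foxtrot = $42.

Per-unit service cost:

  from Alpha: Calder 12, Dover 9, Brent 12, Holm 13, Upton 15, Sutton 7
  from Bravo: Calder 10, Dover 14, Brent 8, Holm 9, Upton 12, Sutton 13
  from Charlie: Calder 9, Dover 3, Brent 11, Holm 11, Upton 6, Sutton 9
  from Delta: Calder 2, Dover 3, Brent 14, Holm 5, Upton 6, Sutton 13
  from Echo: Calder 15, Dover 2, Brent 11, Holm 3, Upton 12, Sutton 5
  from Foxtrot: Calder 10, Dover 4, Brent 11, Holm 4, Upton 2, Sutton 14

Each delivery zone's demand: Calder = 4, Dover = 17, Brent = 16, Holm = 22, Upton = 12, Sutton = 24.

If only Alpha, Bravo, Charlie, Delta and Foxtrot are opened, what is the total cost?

Each delivery zone is assigned to its cheapest site among the open ones.
{Alpha, Bravo, Charlie, Delta, Foxtrot}: Calder→Delta 2·4=8, Dover→Charlie 3·17=51, Brent→Bravo 8·16=128, Holm→Foxtrot 4·22=88, Upton→Foxtrot 2·12=24, Sutton→Alpha 7·24=168. Service 467; fixed 259; total 726.

Total cost: 726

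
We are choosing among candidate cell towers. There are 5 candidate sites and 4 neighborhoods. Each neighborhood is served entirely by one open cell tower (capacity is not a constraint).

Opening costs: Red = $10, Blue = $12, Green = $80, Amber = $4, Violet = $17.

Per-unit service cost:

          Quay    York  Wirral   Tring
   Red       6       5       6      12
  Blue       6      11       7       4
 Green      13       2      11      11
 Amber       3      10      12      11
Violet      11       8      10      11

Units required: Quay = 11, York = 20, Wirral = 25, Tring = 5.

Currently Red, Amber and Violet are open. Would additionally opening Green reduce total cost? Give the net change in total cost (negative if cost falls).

Current service cost with {Red, Amber, Violet}: 338.
Adding Green: each neighborhood re-picks its cheapest; new service cost 278, saving 60.
Extra fixed cost: 80. Net change = 80 − 60 = 20.
(Totals: 369 → 389.)

No — net change +20 (cost rises by 20).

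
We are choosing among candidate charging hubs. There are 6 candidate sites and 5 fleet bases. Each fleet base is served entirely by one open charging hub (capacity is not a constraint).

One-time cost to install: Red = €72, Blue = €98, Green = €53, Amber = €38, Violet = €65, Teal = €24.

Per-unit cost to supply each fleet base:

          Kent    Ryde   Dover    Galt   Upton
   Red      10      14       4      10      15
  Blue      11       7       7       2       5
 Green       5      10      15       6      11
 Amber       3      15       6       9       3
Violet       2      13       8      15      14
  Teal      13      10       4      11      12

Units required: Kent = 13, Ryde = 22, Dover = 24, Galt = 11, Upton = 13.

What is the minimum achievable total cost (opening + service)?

Minimum total cost: 510

For any fixed open set, each fleet base goes to its cheapest open site; total = fixed + service.
{Blue, Amber, Teal}: Kent→Amber 3·13=39, Ryde→Blue 7·22=154, Dover→Teal 4·24=96, Galt→Blue 2·11=22, Upton→Amber 3·13=39. Service 350; fixed 160; total 510.
{Blue, Amber}: Kent→Amber 3·13=39, Ryde→Blue 7·22=154, Dover→Amber 6·24=144, Galt→Blue 2·11=22, Upton→Amber 3·13=39. Service 398; fixed 136; total 534.
{Blue, Violet, Teal}: service 363 + fixed 187 = 550
{Red, Blue, Green, Amber, Violet, Teal}: Kent→Violet 2·13=26, Ryde→Blue 7·22=154, Dover→Red 4·24=96, Galt→Blue 2·11=22, Upton→Amber 3·13=39. Service 337; fixed 350; total 687.
No other subset beats 510.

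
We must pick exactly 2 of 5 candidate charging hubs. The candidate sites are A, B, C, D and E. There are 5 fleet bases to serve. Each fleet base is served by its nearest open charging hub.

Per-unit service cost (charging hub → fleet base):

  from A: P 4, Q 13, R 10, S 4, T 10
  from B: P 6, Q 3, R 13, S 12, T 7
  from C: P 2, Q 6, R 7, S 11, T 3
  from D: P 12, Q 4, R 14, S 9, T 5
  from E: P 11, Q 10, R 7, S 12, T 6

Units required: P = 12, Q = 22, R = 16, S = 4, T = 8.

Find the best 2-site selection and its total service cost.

With exactly 2 open, each fleet base uses its cheapest among the chosen.
{B, C}: P→C 2·12=24, Q→B 3·22=66, R→C 7·16=112, S→C 11·4=44, T→C 3·8=24. Service cost 270.
{C, D}: service cost 284
{A, C}: service cost 308
Among all 10 size-2 choices, {B, C} is lowest.

Choose B and C; total service cost 270.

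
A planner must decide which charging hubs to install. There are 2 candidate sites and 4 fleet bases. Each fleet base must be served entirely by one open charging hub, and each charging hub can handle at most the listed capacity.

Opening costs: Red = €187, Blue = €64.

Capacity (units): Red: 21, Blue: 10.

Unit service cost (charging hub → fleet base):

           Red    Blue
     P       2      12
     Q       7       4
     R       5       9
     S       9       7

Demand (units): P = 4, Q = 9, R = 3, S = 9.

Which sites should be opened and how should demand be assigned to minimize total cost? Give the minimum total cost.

Minimum total cost: 391

Open {Red, Blue}: P→Red 2·4=8, Q→Blue 4·9=36, R→Red 5·3=15, S→Red 9·9=81.
Loads: Red carries 16/21, Blue carries 9/10. Service 140; fixed 251; total 391.
Next best feasible plan costs 400.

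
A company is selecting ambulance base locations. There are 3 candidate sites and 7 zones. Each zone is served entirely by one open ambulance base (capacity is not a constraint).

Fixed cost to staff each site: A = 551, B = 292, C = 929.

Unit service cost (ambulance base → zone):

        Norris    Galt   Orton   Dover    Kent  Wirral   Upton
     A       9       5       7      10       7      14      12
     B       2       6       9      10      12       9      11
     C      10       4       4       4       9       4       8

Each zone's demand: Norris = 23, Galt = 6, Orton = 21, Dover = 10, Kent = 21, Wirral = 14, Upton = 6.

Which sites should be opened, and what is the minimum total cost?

For any fixed open set, each zone goes to its cheapest open site; total = fixed + service.
{B}: Norris→B 2·23=46, Galt→B 6·6=36, Orton→B 9·21=189, Dover→B 10·10=100, Kent→B 12·21=252, Wirral→B 9·14=126, Upton→B 11·6=66. Service 815; fixed 292; total 1107.
{A}: Norris→A 9·23=207, Galt→A 5·6=30, Orton→A 7·21=147, Dover→A 10·10=100, Kent→A 7·21=147, Wirral→A 14·14=196, Upton→A 12·6=72. Service 899; fixed 551; total 1450.
{A, B}: service 662 + fixed 843 = 1505
{A, B, C}: Norris→B 2·23=46, Galt→C 4·6=24, Orton→C 4·21=84, Dover→C 4·10=40, Kent→A 7·21=147, Wirral→C 4·14=56, Upton→C 8·6=48. Service 445; fixed 1772; total 2217.
No other subset beats 1107.

Open B only; minimum total cost 1107.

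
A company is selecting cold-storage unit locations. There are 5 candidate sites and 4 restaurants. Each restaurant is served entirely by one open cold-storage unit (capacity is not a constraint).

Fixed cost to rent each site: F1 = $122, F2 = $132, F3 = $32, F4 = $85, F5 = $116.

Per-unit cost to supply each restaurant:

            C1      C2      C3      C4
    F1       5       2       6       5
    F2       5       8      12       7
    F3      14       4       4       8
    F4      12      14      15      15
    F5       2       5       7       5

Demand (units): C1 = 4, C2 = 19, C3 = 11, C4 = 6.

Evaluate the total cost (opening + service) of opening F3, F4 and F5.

Each restaurant is assigned to its cheapest site among the open ones.
{F3, F4, F5}: C1→F5 2·4=8, C2→F3 4·19=76, C3→F3 4·11=44, C4→F5 5·6=30. Service 158; fixed 233; total 391.

Total cost: 391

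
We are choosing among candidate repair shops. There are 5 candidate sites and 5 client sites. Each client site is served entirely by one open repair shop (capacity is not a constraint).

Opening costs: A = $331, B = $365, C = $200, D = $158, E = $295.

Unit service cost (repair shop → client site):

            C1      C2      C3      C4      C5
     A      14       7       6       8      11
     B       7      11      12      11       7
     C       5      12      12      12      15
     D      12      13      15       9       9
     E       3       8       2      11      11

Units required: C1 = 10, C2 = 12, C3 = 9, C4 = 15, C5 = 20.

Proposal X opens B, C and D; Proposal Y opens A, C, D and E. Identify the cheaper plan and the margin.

Proposal X: {B, C, D}: C1→C 5·10=50, C2→B 11·12=132, C3→B 12·9=108, C4→D 9·15=135, C5→B 7·20=140. Service 565; fixed 723; total 1288.
Proposal Y: {A, C, D, E}: C1→E 3·10=30, C2→A 7·12=84, C3→E 2·9=18, C4→A 8·15=120, C5→D 9·20=180. Service 432; fixed 984; total 1416.
Difference: |1288 − 1416| = 128.

Proposal X is cheaper by 128.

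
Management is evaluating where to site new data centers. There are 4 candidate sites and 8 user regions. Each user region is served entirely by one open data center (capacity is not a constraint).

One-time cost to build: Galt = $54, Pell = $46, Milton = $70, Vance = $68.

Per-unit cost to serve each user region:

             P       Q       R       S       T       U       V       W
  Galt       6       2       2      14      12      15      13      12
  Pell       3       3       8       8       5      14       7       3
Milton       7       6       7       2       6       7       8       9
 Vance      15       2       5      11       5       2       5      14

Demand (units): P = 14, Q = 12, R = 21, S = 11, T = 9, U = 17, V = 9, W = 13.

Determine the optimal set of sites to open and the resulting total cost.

For any fixed open set, each user region goes to its cheapest open site; total = fixed + service.
{Galt, Pell, Vance}: P→Pell 3·14=42, Q→Galt 2·12=24, R→Galt 2·21=42, S→Pell 8·11=88, T→Pell 5·9=45, U→Vance 2·17=34, V→Vance 5·9=45, W→Pell 3·13=39. Service 359; fixed 168; total 527.
{Galt, Pell, Milton, Vance}: P→Pell 3·14=42, Q→Galt 2·12=24, R→Galt 2·21=42, S→Milton 2·11=22, T→Pell 5·9=45, U→Vance 2·17=34, V→Vance 5·9=45, W→Pell 3·13=39. Service 293; fixed 238; total 531.
{Pell, Vance}: service 422 + fixed 114 = 536
{Pell}: P→Pell 3·14=42, Q→Pell 3·12=36, R→Pell 8·21=168, S→Pell 8·11=88, T→Pell 5·9=45, U→Pell 14·17=238, V→Pell 7·9=63, W→Pell 3·13=39. Service 719; fixed 46; total 765.
No other subset beats 527.

Open Galt, Pell and Vance; minimum total cost 527.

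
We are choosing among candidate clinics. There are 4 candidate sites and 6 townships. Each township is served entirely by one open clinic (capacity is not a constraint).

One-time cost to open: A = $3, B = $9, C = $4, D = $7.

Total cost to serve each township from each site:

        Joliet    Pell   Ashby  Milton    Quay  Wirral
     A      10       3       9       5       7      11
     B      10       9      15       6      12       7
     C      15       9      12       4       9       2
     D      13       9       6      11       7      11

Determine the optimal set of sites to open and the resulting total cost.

For any fixed open set, each township goes to its cheapest open site; total = fixed + service.
{A, C}: Joliet→A 10, Pell→A 3, Ashby→A 9, Milton→C 4, Quay→A 7, Wirral→C 2. Service 35; fixed 7; total 42.
{A, C, D}: service 32 + fixed 14 = 46
{A}: Joliet→A 10, Pell→A 3, Ashby→A 9, Milton→A 5, Quay→A 7, Wirral→A 11. Service 45; fixed 3; total 48.
{A, B, C, D}: Joliet→A 10, Pell→A 3, Ashby→D 6, Milton→C 4, Quay→A 7, Wirral→C 2. Service 32; fixed 23; total 55.
No other subset beats 42.

Open A and C; minimum total cost 42.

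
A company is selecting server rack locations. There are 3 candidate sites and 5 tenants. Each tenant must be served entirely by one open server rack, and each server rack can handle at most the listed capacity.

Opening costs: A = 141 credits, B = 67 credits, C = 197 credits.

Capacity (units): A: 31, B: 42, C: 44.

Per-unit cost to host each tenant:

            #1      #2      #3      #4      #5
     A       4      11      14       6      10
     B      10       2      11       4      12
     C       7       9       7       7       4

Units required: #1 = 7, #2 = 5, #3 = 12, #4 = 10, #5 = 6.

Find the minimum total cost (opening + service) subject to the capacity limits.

Minimum total cost: 391

Open {B}: #1→B 10·7=70, #2→B 2·5=10, #3→B 11·12=132, #4→B 4·10=40, #5→B 12·6=72.
Loads: B carries 40/42. Service 324; fixed 67; total 391.
Next best feasible plan costs 469.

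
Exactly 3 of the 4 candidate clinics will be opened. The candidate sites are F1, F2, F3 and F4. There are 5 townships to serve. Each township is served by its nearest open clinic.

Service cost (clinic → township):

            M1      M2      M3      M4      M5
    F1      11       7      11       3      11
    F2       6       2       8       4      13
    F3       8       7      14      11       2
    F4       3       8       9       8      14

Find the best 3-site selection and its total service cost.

Choose F2, F3 and F4; total service cost 19.

With exactly 3 open, each township uses its cheapest among the chosen.
{F2, F3, F4}: M1→F4 3, M2→F2 2, M3→F2 8, M4→F2 4, M5→F3 2. Service cost 19.
{F1, F2, F3}: service cost 21
{F1, F3, F4}: service cost 24
Among all 4 size-3 choices, {F2, F3, F4} is lowest.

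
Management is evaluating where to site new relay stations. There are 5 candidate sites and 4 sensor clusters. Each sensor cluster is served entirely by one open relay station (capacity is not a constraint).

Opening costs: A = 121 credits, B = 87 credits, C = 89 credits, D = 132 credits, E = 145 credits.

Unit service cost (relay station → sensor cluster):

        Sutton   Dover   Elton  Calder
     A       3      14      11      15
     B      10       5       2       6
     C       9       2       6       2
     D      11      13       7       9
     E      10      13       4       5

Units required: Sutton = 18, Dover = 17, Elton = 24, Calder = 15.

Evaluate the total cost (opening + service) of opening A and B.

Total cost: 485

Each sensor cluster is assigned to its cheapest site among the open ones.
{A, B}: Sutton→A 3·18=54, Dover→B 5·17=85, Elton→B 2·24=48, Calder→B 6·15=90. Service 277; fixed 208; total 485.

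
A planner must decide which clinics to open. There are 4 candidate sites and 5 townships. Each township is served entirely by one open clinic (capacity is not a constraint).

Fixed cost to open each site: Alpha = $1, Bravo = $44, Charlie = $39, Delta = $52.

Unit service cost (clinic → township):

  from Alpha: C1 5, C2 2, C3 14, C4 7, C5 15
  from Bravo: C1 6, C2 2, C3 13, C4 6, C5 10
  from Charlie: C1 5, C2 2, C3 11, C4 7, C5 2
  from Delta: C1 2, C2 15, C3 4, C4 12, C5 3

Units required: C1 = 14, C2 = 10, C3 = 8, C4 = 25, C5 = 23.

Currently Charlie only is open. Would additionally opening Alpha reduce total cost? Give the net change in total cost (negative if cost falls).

No — net change +1 (cost rises by 1).

Current service cost with {Charlie}: 399.
Adding Alpha: each township re-picks its cheapest; new service cost 399, saving 0.
Extra fixed cost: 1. Net change = 1 − 0 = 1.
(Totals: 438 → 439.)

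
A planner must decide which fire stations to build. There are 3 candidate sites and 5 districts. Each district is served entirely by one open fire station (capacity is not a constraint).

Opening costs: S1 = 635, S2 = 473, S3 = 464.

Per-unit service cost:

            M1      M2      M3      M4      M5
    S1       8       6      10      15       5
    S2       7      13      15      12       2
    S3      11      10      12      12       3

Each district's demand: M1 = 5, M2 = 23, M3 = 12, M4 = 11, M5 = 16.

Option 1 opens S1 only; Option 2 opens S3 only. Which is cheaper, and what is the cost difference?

Option 2 is cheaper by 105.

Option 1: {S1}: M1→S1 8·5=40, M2→S1 6·23=138, M3→S1 10·12=120, M4→S1 15·11=165, M5→S1 5·16=80. Service 543; fixed 635; total 1178.
Option 2: {S3}: M1→S3 11·5=55, M2→S3 10·23=230, M3→S3 12·12=144, M4→S3 12·11=132, M5→S3 3·16=48. Service 609; fixed 464; total 1073.
Difference: |1178 − 1073| = 105.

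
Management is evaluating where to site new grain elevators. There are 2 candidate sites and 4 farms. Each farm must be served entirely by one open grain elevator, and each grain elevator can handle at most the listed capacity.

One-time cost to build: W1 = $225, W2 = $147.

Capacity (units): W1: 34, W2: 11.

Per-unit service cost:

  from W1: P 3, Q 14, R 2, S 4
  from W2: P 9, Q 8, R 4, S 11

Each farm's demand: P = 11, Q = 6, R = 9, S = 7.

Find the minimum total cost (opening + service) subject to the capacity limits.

Minimum total cost: 388

Open {W1}: P→W1 3·11=33, Q→W1 14·6=84, R→W1 2·9=18, S→W1 4·7=28.
Loads: W1 carries 33/34. Service 163; fixed 225; total 388.
Next best feasible plan costs 499.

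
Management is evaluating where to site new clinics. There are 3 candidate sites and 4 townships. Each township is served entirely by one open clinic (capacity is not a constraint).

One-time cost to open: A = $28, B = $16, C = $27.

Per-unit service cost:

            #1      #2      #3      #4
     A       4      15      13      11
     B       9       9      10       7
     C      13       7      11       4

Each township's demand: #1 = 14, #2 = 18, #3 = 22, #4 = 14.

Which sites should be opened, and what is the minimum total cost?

For any fixed open set, each township goes to its cheapest open site; total = fixed + service.
{A, B, C}: #1→A 4·14=56, #2→C 7·18=126, #3→B 10·22=220, #4→C 4·14=56. Service 458; fixed 71; total 529.
{A, C}: service 480 + fixed 55 = 535
{B, C}: service 528 + fixed 43 = 571
{B}: service 606 + fixed 16 = 622
No other subset beats 529.

Open A, B and C; minimum total cost 529.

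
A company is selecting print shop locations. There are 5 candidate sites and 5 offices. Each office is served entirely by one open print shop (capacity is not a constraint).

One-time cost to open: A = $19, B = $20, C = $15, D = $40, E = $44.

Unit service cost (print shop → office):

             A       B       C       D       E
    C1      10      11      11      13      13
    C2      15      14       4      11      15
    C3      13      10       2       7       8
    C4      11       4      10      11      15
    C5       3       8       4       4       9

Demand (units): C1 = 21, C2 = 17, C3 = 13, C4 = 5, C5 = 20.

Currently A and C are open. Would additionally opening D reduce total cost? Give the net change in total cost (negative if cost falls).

Current service cost with {A, C}: 414.
Adding D: each office re-picks its cheapest; new service cost 414, saving 0.
Extra fixed cost: 40. Net change = 40 − 0 = 40.
(Totals: 448 → 488.)

No — net change +40 (cost rises by 40).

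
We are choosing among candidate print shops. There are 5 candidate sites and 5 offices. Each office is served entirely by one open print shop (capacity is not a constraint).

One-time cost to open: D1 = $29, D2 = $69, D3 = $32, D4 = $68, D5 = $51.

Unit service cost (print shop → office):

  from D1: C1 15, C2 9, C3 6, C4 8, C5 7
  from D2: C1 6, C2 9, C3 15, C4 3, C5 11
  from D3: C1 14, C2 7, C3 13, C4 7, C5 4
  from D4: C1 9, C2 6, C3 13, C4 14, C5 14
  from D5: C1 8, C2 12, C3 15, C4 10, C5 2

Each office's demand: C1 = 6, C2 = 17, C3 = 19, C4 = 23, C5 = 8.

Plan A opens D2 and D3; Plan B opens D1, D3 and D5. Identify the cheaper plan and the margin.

Plan A: {D2, D3}: C1→D2 6·6=36, C2→D3 7·17=119, C3→D3 13·19=247, C4→D2 3·23=69, C5→D3 4·8=32. Service 503; fixed 101; total 604.
Plan B: {D1, D3, D5}: C1→D5 8·6=48, C2→D3 7·17=119, C3→D1 6·19=114, C4→D3 7·23=161, C5→D5 2·8=16. Service 458; fixed 112; total 570.
Difference: |604 − 570| = 34.

Plan B is cheaper by 34.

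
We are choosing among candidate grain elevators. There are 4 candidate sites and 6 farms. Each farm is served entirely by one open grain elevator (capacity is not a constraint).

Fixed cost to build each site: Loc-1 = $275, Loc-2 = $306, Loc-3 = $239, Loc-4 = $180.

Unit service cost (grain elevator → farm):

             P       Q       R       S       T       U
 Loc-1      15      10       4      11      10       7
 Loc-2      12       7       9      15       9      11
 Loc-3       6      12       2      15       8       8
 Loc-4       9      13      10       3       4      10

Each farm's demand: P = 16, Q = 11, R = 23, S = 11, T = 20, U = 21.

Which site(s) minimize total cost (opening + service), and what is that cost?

For any fixed open set, each farm goes to its cheapest open site; total = fixed + service.
{Loc-3, Loc-4}: P→Loc-3 6·16=96, Q→Loc-3 12·11=132, R→Loc-3 2·23=46, S→Loc-4 3·11=33, T→Loc-4 4·20=80, U→Loc-3 8·21=168. Service 555; fixed 419; total 974.
{Loc-3}: service 767 + fixed 239 = 1006
{Loc-4}: service 840 + fixed 180 = 1020
{Loc-1, Loc-2, Loc-3, Loc-4}: P→Loc-3 6·16=96, Q→Loc-2 7·11=77, R→Loc-3 2·23=46, S→Loc-4 3·11=33, T→Loc-4 4·20=80, U→Loc-1 7·21=147. Service 479; fixed 1000; total 1479.
No other subset beats 974.

Open Loc-3 and Loc-4; minimum total cost 974.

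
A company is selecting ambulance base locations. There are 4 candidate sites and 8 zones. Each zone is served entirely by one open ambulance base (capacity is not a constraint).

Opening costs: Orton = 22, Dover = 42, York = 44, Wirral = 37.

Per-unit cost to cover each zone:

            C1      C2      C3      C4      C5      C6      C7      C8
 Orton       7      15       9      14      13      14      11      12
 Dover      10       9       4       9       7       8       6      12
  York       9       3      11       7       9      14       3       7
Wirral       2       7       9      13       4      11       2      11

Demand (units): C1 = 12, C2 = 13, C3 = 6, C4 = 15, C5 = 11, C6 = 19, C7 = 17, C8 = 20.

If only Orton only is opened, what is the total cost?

Each zone is assigned to its cheapest site among the open ones.
{Orton}: C1→Orton 7·12=84, C2→Orton 15·13=195, C3→Orton 9·6=54, C4→Orton 14·15=210, C5→Orton 13·11=143, C6→Orton 14·19=266, C7→Orton 11·17=187, C8→Orton 12·20=240. Service 1379; fixed 22; total 1401.

Total cost: 1401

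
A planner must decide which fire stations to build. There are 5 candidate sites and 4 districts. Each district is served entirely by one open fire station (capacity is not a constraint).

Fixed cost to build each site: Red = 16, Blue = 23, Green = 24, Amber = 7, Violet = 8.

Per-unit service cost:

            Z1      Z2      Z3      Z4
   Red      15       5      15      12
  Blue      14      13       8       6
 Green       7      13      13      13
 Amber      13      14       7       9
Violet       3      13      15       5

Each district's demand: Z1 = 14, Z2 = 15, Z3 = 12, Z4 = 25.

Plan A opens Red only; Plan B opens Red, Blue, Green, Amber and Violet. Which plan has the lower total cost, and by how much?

Plan A: {Red}: Z1→Red 15·14=210, Z2→Red 5·15=75, Z3→Red 15·12=180, Z4→Red 12·25=300. Service 765; fixed 16; total 781.
Plan B: {Red, Blue, Green, Amber, Violet}: Z1→Violet 3·14=42, Z2→Red 5·15=75, Z3→Amber 7·12=84, Z4→Violet 5·25=125. Service 326; fixed 78; total 404.
Difference: |781 − 404| = 377.

Plan B is cheaper by 377.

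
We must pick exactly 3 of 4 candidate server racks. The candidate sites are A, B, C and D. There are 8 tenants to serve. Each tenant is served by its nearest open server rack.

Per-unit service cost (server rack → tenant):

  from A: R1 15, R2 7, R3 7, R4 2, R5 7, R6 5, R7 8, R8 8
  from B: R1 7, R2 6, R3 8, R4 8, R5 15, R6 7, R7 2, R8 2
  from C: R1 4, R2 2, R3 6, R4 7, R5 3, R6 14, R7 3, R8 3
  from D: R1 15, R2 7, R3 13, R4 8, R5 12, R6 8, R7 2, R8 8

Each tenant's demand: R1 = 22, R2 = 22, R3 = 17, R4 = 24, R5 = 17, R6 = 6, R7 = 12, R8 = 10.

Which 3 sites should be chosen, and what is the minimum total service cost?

With exactly 3 open, each tenant uses its cheapest among the chosen.
{A, B, C}: R1→C 4·22=88, R2→C 2·22=44, R3→C 6·17=102, R4→A 2·24=48, R5→C 3·17=51, R6→A 5·6=30, R7→B 2·12=24, R8→B 2·10=20. Service cost 407.
{A, C, D}: service cost 417
{B, C, D}: service cost 539
Among all 4 size-3 choices, {A, B, C} is lowest.

Choose A, B and C; total service cost 407.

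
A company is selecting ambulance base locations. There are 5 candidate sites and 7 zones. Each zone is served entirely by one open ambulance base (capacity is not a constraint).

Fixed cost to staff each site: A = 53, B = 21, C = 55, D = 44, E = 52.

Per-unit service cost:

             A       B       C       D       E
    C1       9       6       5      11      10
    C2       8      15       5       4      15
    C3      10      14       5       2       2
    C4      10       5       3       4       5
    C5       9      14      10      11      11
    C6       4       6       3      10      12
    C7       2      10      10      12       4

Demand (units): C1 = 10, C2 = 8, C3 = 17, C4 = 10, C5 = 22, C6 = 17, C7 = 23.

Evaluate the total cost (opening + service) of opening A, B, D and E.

Each zone is assigned to its cheapest site among the open ones.
{A, B, D, E}: C1→B 6·10=60, C2→D 4·8=32, C3→D 2·17=34, C4→D 4·10=40, C5→A 9·22=198, C6→A 4·17=68, C7→A 2·23=46. Service 478; fixed 170; total 648.

Total cost: 648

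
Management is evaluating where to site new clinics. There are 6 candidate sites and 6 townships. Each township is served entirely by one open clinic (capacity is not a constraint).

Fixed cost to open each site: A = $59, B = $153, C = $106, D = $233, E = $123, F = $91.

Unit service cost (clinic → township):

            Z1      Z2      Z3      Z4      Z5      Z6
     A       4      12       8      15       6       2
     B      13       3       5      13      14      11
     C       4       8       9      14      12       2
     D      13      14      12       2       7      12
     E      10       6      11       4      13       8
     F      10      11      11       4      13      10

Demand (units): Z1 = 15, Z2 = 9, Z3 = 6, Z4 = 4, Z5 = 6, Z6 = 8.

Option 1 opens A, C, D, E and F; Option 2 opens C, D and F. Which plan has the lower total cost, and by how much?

Option 2 is cheaper by 152.

Option 1: {A, C, D, E, F}: Z1→A 4·15=60, Z2→E 6·9=54, Z3→A 8·6=48, Z4→D 2·4=8, Z5→A 6·6=36, Z6→A 2·8=16. Service 222; fixed 612; total 834.
Option 2: {C, D, F}: Z1→C 4·15=60, Z2→C 8·9=72, Z3→C 9·6=54, Z4→D 2·4=8, Z5→D 7·6=42, Z6→C 2·8=16. Service 252; fixed 430; total 682.
Difference: |834 − 682| = 152.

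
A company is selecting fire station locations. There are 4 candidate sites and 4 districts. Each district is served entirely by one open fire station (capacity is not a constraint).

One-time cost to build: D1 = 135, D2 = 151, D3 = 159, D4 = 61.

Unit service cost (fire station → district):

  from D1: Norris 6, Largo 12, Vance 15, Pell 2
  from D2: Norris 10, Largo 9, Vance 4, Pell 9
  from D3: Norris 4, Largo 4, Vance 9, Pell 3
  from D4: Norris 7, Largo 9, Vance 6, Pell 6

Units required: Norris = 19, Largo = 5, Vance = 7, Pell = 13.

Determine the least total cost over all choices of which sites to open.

For any fixed open set, each district goes to its cheapest open site; total = fixed + service.
{D3}: Norris→D3 4·19=76, Largo→D3 4·5=20, Vance→D3 9·7=63, Pell→D3 3·13=39. Service 198; fixed 159; total 357.
{D4}: Norris→D4 7·19=133, Largo→D4 9·5=45, Vance→D4 6·7=42, Pell→D4 6·13=78. Service 298; fixed 61; total 359.
{D3, D4}: service 177 + fixed 220 = 397
{D1, D2, D3, D4}: service 150 + fixed 506 = 656
No other subset beats 357.

Minimum total cost: 357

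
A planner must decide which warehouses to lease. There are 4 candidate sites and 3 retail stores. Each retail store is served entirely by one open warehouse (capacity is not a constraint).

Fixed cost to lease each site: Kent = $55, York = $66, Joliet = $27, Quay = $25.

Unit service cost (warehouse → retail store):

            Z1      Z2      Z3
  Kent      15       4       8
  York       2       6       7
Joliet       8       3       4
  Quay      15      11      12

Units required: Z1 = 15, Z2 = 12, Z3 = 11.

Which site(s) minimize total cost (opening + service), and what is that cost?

Open York and Joliet; minimum total cost 203.

For any fixed open set, each retail store goes to its cheapest open site; total = fixed + service.
{York, Joliet}: Z1→York 2·15=30, Z2→Joliet 3·12=36, Z3→Joliet 4·11=44. Service 110; fixed 93; total 203.
{Joliet}: service 200 + fixed 27 = 227
{York, Joliet, Quay}: service 110 + fixed 118 = 228
{Kent, York, Joliet, Quay}: service 110 + fixed 173 = 283
No other subset beats 203.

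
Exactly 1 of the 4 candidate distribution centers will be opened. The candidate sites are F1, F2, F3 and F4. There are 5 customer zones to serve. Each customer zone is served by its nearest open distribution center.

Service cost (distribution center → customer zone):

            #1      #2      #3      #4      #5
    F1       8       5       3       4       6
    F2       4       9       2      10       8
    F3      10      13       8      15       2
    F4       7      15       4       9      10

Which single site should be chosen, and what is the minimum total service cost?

With exactly 1 open, each customer zone uses its cheapest among the chosen.
{F1}: #1→F1 8, #2→F1 5, #3→F1 3, #4→F1 4, #5→F1 6. Service cost 26.
{F2}: service cost 33
{F4}: service cost 45
Among all 4 size-1 choices, {F1} is lowest.

Choose F1 only; total service cost 26.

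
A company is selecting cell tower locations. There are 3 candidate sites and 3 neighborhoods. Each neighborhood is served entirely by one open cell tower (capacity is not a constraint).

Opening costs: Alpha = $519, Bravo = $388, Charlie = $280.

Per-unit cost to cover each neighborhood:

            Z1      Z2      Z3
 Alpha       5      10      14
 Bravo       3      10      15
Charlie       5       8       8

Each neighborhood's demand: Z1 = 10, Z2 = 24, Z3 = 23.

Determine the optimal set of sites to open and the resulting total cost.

Open Charlie only; minimum total cost 706.

For any fixed open set, each neighborhood goes to its cheapest open site; total = fixed + service.
{Charlie}: Z1→Charlie 5·10=50, Z2→Charlie 8·24=192, Z3→Charlie 8·23=184. Service 426; fixed 280; total 706.
{Bravo}: Z1→Bravo 3·10=30, Z2→Bravo 10·24=240, Z3→Bravo 15·23=345. Service 615; fixed 388; total 1003.
{Bravo, Charlie}: service 406 + fixed 668 = 1074
{Alpha, Bravo, Charlie}: Z1→Bravo 3·10=30, Z2→Charlie 8·24=192, Z3→Charlie 8·23=184. Service 406; fixed 1187; total 1593.
No other subset beats 706.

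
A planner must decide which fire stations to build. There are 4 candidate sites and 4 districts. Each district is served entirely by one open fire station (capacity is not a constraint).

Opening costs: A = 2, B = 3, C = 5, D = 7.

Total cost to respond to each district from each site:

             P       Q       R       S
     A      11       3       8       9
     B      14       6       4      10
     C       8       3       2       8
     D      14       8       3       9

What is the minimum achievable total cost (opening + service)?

Minimum total cost: 26

For any fixed open set, each district goes to its cheapest open site; total = fixed + service.
{C}: P→C 8, Q→C 3, R→C 2, S→C 8. Service 21; fixed 5; total 26.
{A, C}: P→C 8, Q→A 3, R→C 2, S→C 8. Service 21; fixed 7; total 28.
{B, C}: service 21 + fixed 8 = 29
{A, B, C, D}: service 21 + fixed 17 = 38
No other subset beats 26.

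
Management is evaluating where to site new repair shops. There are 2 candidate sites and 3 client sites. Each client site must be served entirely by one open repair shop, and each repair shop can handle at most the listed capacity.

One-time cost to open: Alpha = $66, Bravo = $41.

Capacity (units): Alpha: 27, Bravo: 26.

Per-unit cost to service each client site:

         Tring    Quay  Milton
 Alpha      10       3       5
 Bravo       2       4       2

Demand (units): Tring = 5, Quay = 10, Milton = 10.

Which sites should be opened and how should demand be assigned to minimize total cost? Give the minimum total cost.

Open {Bravo}: Tring→Bravo 2·5=10, Quay→Bravo 4·10=40, Milton→Bravo 2·10=20.
Loads: Bravo carries 25/26. Service 70; fixed 41; total 111.
Next best feasible plan costs 167.

Minimum total cost: 111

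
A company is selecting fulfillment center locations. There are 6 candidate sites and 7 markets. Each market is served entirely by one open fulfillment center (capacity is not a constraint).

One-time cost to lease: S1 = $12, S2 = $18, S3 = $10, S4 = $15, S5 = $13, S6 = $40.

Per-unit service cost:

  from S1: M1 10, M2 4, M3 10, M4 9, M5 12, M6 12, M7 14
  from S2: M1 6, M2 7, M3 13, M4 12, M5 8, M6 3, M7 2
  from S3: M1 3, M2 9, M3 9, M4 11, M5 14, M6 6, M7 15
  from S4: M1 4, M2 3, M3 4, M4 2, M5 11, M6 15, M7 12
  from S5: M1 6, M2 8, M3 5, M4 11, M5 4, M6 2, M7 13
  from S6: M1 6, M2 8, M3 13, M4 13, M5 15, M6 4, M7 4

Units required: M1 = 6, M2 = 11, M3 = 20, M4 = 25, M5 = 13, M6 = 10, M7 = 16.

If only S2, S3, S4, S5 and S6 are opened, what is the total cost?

Total cost: 381

Each market is assigned to its cheapest site among the open ones.
{S2, S3, S4, S5, S6}: M1→S3 3·6=18, M2→S4 3·11=33, M3→S4 4·20=80, M4→S4 2·25=50, M5→S5 4·13=52, M6→S5 2·10=20, M7→S2 2·16=32. Service 285; fixed 96; total 381.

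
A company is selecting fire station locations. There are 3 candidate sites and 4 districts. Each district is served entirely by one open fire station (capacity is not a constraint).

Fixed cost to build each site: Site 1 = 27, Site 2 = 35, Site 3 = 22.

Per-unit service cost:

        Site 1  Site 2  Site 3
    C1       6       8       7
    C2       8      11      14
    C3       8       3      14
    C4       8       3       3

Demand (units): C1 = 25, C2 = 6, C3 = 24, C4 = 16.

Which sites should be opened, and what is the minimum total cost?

For any fixed open set, each district goes to its cheapest open site; total = fixed + service.
{Site 1, Site 2}: C1→Site 1 6·25=150, C2→Site 1 8·6=48, C3→Site 2 3·24=72, C4→Site 2 3·16=48. Service 318; fixed 62; total 380.
{Site 1, Site 2, Site 3}: C1→Site 1 6·25=150, C2→Site 1 8·6=48, C3→Site 2 3·24=72, C4→Site 2 3·16=48. Service 318; fixed 84; total 402.
{Site 2, Site 3}: service 361 + fixed 57 = 418
{Site 3}: C1→Site 3 7·25=175, C2→Site 3 14·6=84, C3→Site 3 14·24=336, C4→Site 3 3·16=48. Service 643; fixed 22; total 665.
(All 7 nonempty subsets were checked; Site 1 and Site 2 is lowest.)

Open Site 1 and Site 2; minimum total cost 380.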